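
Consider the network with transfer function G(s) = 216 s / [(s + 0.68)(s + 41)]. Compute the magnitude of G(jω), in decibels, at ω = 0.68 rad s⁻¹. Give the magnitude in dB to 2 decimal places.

11.42 dB

|j0.68| = 0.68
|j0.68 + 0.68| = √(0.68² + 0.68²) = 0.9617
|j0.68 + 41| = √(0.68² + 41²) = 41.01
|G(j0.68)| = 216 × 0.68 / (0.9617 × 41.01) = 3.7247
20 log₁₀(3.7247) = 11.422 dB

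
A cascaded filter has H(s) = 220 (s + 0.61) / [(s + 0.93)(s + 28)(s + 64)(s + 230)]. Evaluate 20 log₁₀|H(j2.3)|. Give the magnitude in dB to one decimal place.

-65.9 dB

|j2.3 + 0.61| = √(2.3² + 0.61²) = 2.38
|j2.3 + 0.93| = √(2.3² + 0.93²) = 2.481
|j2.3 + 28| = √(2.3² + 28²) = 28.09
|j2.3 + 64| = √(2.3² + 64²) = 64.04
|j2.3 + 230| = √(2.3² + 230²) = 230
|H(j2.3)| = 220 × 2.38 / (2.481 × 28.09 × 64.04 × 230) = 0.00050989
20 log₁₀(0.00050989) = -65.85 dB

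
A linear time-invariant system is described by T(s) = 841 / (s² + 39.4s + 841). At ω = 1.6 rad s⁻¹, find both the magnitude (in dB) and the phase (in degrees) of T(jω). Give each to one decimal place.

|(j1.6)² + 39.4(j1.6) + 841| = |838.44 + j63.04| = 840.8
|T(j1.6)| = 841 / 840.8 = 1.0002
20 log₁₀(1.0002) = 0.00 dB
∠[(j1.6)² + 39.4(j1.6) + 841] = ∠[838.44 + j63.04] = 4.30°
∠T(j1.6) = −4.30° = -4.30°

|T| = 0.0 dB, ∠T = -4.3°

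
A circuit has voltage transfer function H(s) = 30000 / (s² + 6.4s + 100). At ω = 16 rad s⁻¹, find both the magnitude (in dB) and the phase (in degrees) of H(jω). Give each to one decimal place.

|H| = 44.1 dB, ∠H = -146.7°

|(j16)² + 6.4(j16) + 100| = |-156 + j102.4| = 186.6
|H(j16)| = 30000 / 186.6 = 160.77
20 log₁₀(160.77) = 44.12 dB
∠[(j16)² + 6.4(j16) + 100] = ∠[-156 + j102.4] = 146.72°
∠H(j16) = −146.72° = -146.72°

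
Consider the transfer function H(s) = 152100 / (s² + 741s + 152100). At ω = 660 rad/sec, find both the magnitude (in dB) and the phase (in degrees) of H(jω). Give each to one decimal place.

|H| = -11.4 dB, ∠H = -120.1°

|(j660)² + 741(j660) + 152100| = |-2.835e+05 + j4.8906e+05| = 5.653e+05
|H(j660)| = 152100 / 5.653e+05 = 0.26907
20 log₁₀(0.26907) = -11.40 dB
∠[(j660)² + 741(j660) + 152100] = ∠[-2.835e+05 + j4.8906e+05] = 120.10°
∠H(j660) = −120.10° = -120.10°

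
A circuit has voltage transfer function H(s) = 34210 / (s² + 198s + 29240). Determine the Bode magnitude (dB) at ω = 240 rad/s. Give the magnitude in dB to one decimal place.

-4.2 dB

|(j240)² + 198(j240) + 29240| = |-28360 + j47520| = 5.534e+04
|H(j240)| = 34210 / 5.534e+04 = 0.61819
20 log₁₀(0.61819) = -4.18 dB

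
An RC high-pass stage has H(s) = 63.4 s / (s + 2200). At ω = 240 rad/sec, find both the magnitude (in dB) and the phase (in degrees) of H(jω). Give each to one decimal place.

|j240| = 240
|j240 + 2200| = √(240² + 2200²) = 2213
|H(j240)| = 63.4 × 240 / 2213 = 6.8756
20 log₁₀(6.8756) = 16.75 dB
∠(j240) = 90.00°
∠(j240 + 2200) = arctan(240/2200) = 6.23°
∠H(j240) = 90.00° − 6.23° = 83.77°

|H| = 16.7 dB, ∠H = 83.8 deg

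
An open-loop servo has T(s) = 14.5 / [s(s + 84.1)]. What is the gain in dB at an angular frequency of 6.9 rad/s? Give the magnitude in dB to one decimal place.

-32.1 dB

|j6.9 + 84.1| = √(6.9² + 84.1²) = 84.38
|j6.9| = 6.9
|T(j6.9)| = 14.5 / (84.38 × 6.9) = 0.024904
20 log₁₀(0.024904) = -32.07 dB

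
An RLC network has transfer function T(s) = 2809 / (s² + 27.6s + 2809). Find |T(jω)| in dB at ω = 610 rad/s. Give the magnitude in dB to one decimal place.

-42.4 dB

|(j610)² + 27.6(j610) + 2809| = |-3.6929e+05 + j16836| = 3.697e+05
|T(j610)| = 2809 / 3.697e+05 = 0.0075986
20 log₁₀(0.0075986) = -42.39 dB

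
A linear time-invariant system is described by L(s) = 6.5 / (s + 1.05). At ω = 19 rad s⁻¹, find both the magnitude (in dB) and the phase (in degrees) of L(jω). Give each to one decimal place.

|j19 + 1.05| = √(19² + 1.05²) = 19.03
|L(j19)| = 6.5 / 19.03 = 0.34158
20 log₁₀(0.34158) = -9.33 dB
∠(j19 + 1.05) = arctan(19/1.05) = 86.84°
∠L(j19) = −86.84° = -86.84°

|L| = -9.3 dB, ∠L = -86.8 deg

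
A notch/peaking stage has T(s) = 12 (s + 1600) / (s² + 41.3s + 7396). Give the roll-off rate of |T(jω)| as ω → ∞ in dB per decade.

With 1 zero and 2 poles, the high-frequency asymptotic slope is 20 × (1 − 2) = -20 dB/decade.

-20 dB/decade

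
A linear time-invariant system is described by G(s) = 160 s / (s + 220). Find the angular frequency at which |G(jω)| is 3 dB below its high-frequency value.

220 rad s⁻¹

For a single-pole high-pass, the −3 dB point is at the pole: ω = 220 rad s⁻¹.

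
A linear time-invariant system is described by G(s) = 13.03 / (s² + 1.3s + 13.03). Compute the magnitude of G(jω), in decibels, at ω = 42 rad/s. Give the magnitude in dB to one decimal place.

-42.6 dB

|(j42)² + 1.3(j42) + 13.03| = |-1751 + j54.6| = 1752
|G(j42)| = 13.03 / 1752 = 0.007438
20 log₁₀(0.007438) = -42.57 dB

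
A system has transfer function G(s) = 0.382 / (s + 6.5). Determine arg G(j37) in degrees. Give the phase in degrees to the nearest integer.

-80°

∠(j37 + 6.5) = arctan(37/6.5) = 80.04°
∠G(j37) = −80.04° = -80.04°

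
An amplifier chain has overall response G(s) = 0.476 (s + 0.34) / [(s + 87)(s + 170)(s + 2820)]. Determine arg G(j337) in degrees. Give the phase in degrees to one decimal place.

-55.6 deg

∠(j337 + 0.34) = arctan(337/0.34) = 89.94°
∠(j337 + 87) = arctan(337/87) = 75.52°
∠(j337 + 170) = arctan(337/170) = 63.23°
∠(j337 + 2820) = arctan(337/2820) = 6.81°
∠G(j337) = 89.94° − (75.52° + 63.23° + 6.81°) = -55.63°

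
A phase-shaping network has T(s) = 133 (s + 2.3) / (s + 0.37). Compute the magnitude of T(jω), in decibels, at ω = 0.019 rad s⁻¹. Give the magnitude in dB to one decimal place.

|j0.019 + 2.3| = √(0.019² + 2.3²) = 2.3
|j0.019 + 0.37| = √(0.019² + 0.37²) = 0.3705
|T(j0.019)| = 133 × 2.3 / 0.3705 = 825.7
20 log₁₀(825.7) = 58.34 dB

58.3 dB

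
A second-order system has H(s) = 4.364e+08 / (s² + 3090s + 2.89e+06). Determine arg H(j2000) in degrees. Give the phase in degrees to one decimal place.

∠[(j2000)² + 3090(j2000) + 2.89e+06] = ∠[-1.11e+06 + j6.18e+06] = 100.18°
∠H(j2000) = −100.18° = -100.18°

-100.2 deg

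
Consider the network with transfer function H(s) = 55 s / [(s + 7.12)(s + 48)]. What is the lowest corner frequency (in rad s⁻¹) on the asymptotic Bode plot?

Break frequencies occur at each pole and zero magnitude: 7.12 rad s⁻¹, 48 rad s⁻¹.
The lowest is 7.12 rad s⁻¹.

7.12 rad s⁻¹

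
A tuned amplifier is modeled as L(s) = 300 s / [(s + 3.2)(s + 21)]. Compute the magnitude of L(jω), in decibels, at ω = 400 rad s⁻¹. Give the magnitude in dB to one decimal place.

|j400| = 400
|j400 + 3.2| = √(400² + 3.2²) = 400
|j400 + 21| = √(400² + 21²) = 400.6
|L(j400)| = 300 × 400 / (400 × 400.6) = 0.74894
20 log₁₀(0.74894) = -2.51 dB

-2.5 dB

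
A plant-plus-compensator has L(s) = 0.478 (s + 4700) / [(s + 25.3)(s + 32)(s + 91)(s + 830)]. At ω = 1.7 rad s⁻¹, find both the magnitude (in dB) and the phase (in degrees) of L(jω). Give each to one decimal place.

|j1.7 + 4700| = √(1.7² + 4700²) = 4700
|j1.7 + 25.3| = √(1.7² + 25.3²) = 25.36
|j1.7 + 32| = √(1.7² + 32²) = 32.05
|j1.7 + 91| = √(1.7² + 91²) = 91.02
|j1.7 + 830| = √(1.7² + 830²) = 830
|L(j1.7)| = 0.478 × 4700 / (25.36 × 32.05 × 91.02 × 830) = 3.6599e-05
20 log₁₀(3.6599e-05) = -88.73 dB
∠(j1.7 + 4700) = arctan(1.7/4700) = 0.02°
∠(j1.7 + 25.3) = arctan(1.7/25.3) = 3.84°
∠(j1.7 + 32) = arctan(1.7/32) = 3.04°
∠(j1.7 + 91) = arctan(1.7/91) = 1.07°
∠(j1.7 + 830) = arctan(1.7/830) = 0.12°
∠L(j1.7) = 0.02° − (3.84° + 3.04° + 1.07° + 0.12°) = -8.05°

|L| = -88.7 dB, ∠L = -8.1°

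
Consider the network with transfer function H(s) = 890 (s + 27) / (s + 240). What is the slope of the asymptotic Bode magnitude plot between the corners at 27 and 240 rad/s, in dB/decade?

In this band the factors already past their corner are: zero at 27; net slope = 20 dB/decade.

20 dB/decade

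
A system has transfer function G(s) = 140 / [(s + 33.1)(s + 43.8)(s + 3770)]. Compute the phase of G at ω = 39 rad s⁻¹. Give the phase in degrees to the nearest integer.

∠(j39 + 33.1) = arctan(39/33.1) = 49.68°
∠(j39 + 43.8) = arctan(39/43.8) = 41.68°
∠(j39 + 3770) = arctan(39/3770) = 0.59°
∠G(j39) = − (49.68° + 41.68° + 0.59°) = -91.95°

-92°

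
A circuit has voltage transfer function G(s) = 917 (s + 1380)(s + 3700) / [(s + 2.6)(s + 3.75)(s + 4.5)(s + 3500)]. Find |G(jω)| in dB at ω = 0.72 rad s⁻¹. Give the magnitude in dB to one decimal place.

|j0.72 + 1380| = √(0.72² + 1380²) = 1380
|j0.72 + 3700| = √(0.72² + 3700²) = 3700
|j0.72 + 2.6| = √(0.72² + 2.6²) = 2.698
|j0.72 + 3.75| = √(0.72² + 3.75²) = 3.818
|j0.72 + 4.5| = √(0.72² + 4.5²) = 4.557
|j0.72 + 3500| = √(0.72² + 3500²) = 3500
|G(j0.72)| = 917 × 1380 × 3700 / (2.698 × 3.818 × 4.557 × 3500) = 28495
20 log₁₀(28495) = 89.10 dB

89.1 dB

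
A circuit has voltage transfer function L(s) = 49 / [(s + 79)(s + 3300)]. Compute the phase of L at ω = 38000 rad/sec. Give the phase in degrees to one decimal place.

∠(j38000 + 79) = arctan(38000/79) = 89.88°
∠(j38000 + 3300) = arctan(38000/3300) = 85.04°
∠L(j38000) = − (89.88° + 85.04°) = -174.92°

-174.9°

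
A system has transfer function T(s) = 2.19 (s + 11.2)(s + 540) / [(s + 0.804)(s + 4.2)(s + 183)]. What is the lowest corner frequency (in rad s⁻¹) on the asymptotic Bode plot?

0.804 rad s⁻¹

Break frequencies occur at each pole and zero magnitude: 0.804 rad s⁻¹, 4.2 rad s⁻¹, 11.2 rad s⁻¹, 183 rad s⁻¹, 540 rad s⁻¹.
The lowest is 0.804 rad s⁻¹.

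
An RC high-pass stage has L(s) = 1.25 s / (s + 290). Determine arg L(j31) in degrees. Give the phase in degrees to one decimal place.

83.9°

∠(j31) = 90.00°
∠(j31 + 290) = arctan(31/290) = 6.10°
∠L(j31) = 90.00° − 6.10° = 83.90°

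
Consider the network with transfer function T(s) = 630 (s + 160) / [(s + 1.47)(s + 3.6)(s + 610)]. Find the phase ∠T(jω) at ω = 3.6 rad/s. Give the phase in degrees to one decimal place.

∠(j3.6 + 160) = arctan(3.6/160) = 1.29°
∠(j3.6 + 1.47) = arctan(3.6/1.47) = 67.79°
∠(j3.6 + 3.6) = arctan(3.6/3.6) = 45.00°
∠(j3.6 + 610) = arctan(3.6/610) = 0.34°
∠T(j3.6) = 1.29° − (67.79° + 45.00° + 0.34°) = -111.84°

-111.8°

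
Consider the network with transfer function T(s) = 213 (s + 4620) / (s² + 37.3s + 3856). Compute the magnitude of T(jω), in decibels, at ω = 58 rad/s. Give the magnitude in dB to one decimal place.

52.9 dB

|j58 + 4620| = √(58² + 4620²) = 4620
|(j58)² + 37.3(j58) + 3856| = |492 + j2163.4| = 2219
|T(j58)| = 213 × 4620 / 2219 = 443.58
20 log₁₀(443.58) = 52.94 dB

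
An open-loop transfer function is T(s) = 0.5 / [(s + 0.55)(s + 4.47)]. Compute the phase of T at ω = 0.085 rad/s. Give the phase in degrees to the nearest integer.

-10°

∠(j0.085 + 0.55) = arctan(0.085/0.55) = 8.79°
∠(j0.085 + 4.47) = arctan(0.085/4.47) = 1.09°
∠T(j0.085) = − (8.79° + 1.09°) = -9.87°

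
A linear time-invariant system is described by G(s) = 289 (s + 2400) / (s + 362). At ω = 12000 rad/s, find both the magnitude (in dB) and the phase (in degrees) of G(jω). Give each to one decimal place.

|G| = 49.4 dB, ∠G = -9.6°

|j12000 + 2400| = √(12000² + 2400²) = 1.224e+04
|j12000 + 362| = √(12000² + 362²) = 1.201e+04
|G(j12000)| = 289 × 1.224e+04 / 1.201e+04 = 294.59
20 log₁₀(294.59) = 49.38 dB
∠(j12000 + 2400) = arctan(12000/2400) = 78.69°
∠(j12000 + 362) = arctan(12000/362) = 88.27°
∠G(j12000) = 78.69° − 88.27° = -9.58°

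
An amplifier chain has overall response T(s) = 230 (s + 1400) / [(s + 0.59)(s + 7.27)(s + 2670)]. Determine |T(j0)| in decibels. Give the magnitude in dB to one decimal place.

29.0 dB

T(0) = 230 × 1400 / (0.59 × 7.27 × 2670) = 28.116
20 log₁₀(28.116) = 28.98 dB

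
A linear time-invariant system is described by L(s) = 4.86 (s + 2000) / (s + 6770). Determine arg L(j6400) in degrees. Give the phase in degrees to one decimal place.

∠(j6400 + 2000) = arctan(6400/2000) = 72.65°
∠(j6400 + 6770) = arctan(6400/6770) = 43.39°
∠L(j6400) = 72.65° − 43.39° = 29.26°

29.3 deg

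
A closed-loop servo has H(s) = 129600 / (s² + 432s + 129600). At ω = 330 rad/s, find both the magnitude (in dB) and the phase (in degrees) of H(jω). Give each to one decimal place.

|(j330)² + 432(j330) + 129600| = |20700 + j1.4256e+05| = 1.441e+05
|H(j330)| = 129600 / 1.441e+05 = 0.89966
20 log₁₀(0.89966) = -0.92 dB
∠[(j330)² + 432(j330) + 129600] = ∠[20700 + j1.4256e+05] = 81.74°
∠H(j330) = −81.74° = -81.74°

|H| = -0.9 dB, ∠H = -81.7°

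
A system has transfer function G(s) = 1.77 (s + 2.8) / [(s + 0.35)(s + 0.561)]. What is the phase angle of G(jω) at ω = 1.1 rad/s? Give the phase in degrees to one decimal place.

∠(j1.1 + 2.8) = arctan(1.1/2.8) = 21.45°
∠(j1.1 + 0.35) = arctan(1.1/0.35) = 72.35°
∠(j1.1 + 0.561) = arctan(1.1/0.561) = 62.98°
∠G(j1.1) = 21.45° − (72.35° + 62.98°) = -113.88°

-113.9°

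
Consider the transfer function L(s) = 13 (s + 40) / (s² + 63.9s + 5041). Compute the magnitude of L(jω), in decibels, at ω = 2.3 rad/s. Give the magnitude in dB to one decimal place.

-19.7 dB

|j2.3 + 40| = √(2.3² + 40²) = 40.07
|(j2.3)² + 63.9(j2.3) + 5041| = |5035.7 + j146.97| = 5038
|L(j2.3)| = 13 × 40.07 / 5038 = 0.10339
20 log₁₀(0.10339) = -19.71 dB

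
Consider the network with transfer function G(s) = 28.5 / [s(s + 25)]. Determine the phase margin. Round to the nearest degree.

87°

Gain crossover: |G(jω)| = 1 at ω ≈ 1.14 rad/s.
∠G(j1.14) = −90° − arctan(1.14/25) ≈ -92.61°
PM = 180° + (-92.61°) = 87.39°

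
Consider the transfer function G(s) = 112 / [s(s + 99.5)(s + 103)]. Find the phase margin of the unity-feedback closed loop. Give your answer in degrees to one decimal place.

Gain crossover: |G(jω)| = 1 at ω ≈ 0.0109 rad/sec.
∠G(j0.0109) = −90° − arctan(0.0109/99.5) − arctan(0.0109/103) ≈ -90.01°
PM = 180° + (-90.01°) = 89.99°

90.0°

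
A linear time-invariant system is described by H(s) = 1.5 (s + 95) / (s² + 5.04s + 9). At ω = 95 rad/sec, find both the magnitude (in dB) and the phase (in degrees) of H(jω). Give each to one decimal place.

|H| = -33.0 dB, ∠H = -132.0°

|j95 + 95| = √(95² + 95²) = 134.4
|(j95)² + 5.04(j95) + 9| = |-9016 + j478.8| = 9029
|H(j95)| = 1.5 × 134.4 / 9029 = 0.022321
20 log₁₀(0.022321) = -33.03 dB
∠(j95 + 95) = arctan(95/95) = 45.00°
∠[(j95)² + 5.04(j95) + 9] = ∠[-9016 + j478.8] = 176.96°
∠H(j95) = 45.00° − 176.96° = -131.96°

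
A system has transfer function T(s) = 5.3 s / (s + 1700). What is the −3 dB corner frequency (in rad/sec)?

For a single-pole high-pass, the −3 dB point is at the pole: ω = 1700 rad/sec.

1700 rad/sec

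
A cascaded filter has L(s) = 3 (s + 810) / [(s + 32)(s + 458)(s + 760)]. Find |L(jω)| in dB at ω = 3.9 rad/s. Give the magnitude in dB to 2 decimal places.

-73.29 dB

|j3.9 + 810| = √(3.9² + 810²) = 810
|j3.9 + 32| = √(3.9² + 32²) = 32.24
|j3.9 + 458| = √(3.9² + 458²) = 458
|j3.9 + 760| = √(3.9² + 760²) = 760
|L(j3.9)| = 3 × 810 / (32.24 × 458 × 760) = 0.00021655
20 log₁₀(0.00021655) = -73.289 dB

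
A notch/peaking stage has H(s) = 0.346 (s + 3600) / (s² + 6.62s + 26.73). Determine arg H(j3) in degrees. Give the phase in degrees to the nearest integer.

∠(j3 + 3600) = arctan(3/3600) = 0.05°
∠[(j3)² + 6.62(j3) + 26.73] = ∠[17.73 + j19.86] = 48.24°
∠H(j3) = 0.05° − 48.24° = -48.20°

-48 deg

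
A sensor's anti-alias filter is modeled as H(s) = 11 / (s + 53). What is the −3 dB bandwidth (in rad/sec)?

53 rad/sec

For a single-pole low-pass, the −3 dB point is at the pole: ω = 53 rad/sec.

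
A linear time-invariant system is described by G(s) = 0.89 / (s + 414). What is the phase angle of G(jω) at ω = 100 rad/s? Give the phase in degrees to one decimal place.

-13.6°

∠(j100 + 414) = arctan(100/414) = 13.58°
∠G(j100) = −13.58° = -13.58°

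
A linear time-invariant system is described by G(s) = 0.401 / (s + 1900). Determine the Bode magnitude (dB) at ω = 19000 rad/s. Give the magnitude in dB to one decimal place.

-93.6 dB

|j19000 + 1900| = √(19000² + 1900²) = 1.909e+04
|G(j19000)| = 0.401 / 1.909e+04 = 2.1001e-05
20 log₁₀(2.1001e-05) = -93.56 dB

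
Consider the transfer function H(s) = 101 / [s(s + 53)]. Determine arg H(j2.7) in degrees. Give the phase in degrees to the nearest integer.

-93°

∠(j2.7 + 53) = arctan(2.7/53) = 2.92°
∠(j2.7) = 90.00°
∠H(j2.7) = − (2.92° + 90.00°) = -92.92°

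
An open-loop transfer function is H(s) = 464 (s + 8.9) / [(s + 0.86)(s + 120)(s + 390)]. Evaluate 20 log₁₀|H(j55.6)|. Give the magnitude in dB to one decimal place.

-40.9 dB

|j55.6 + 8.9| = √(55.6² + 8.9²) = 56.31
|j55.6 + 0.86| = √(55.6² + 0.86²) = 55.61
|j55.6 + 120| = √(55.6² + 120²) = 132.3
|j55.6 + 390| = √(55.6² + 390²) = 393.9
|H(j55.6)| = 464 × 56.31 / (55.61 × 132.3 × 393.9) = 0.0090181
20 log₁₀(0.0090181) = -40.90 dB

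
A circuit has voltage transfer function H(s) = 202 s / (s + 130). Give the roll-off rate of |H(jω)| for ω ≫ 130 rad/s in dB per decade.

With 1 zero and 1 pole, the high-frequency asymptotic slope is 20 × (1 − 1) = 0 dB/decade.

0 dB/decade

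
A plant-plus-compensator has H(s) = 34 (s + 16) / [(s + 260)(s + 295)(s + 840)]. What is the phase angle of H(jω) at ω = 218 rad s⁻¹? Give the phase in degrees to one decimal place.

∠(j218 + 16) = arctan(218/16) = 85.80°
∠(j218 + 260) = arctan(218/260) = 39.98°
∠(j218 + 295) = arctan(218/295) = 36.46°
∠(j218 + 840) = arctan(218/840) = 14.55°
∠H(j218) = 85.80° − (39.98° + 36.46° + 14.55°) = -5.19°

-5.2 deg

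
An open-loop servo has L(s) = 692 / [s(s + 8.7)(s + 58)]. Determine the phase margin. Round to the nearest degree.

Gain crossover: |L(jω)| = 1 at ω ≈ 1.35 rad/sec.
∠L(j1.35) = −90° − arctan(1.35/8.7) − arctan(1.35/58) ≈ -100.19°
PM = 180° + (-100.19°) = 79.81°

80°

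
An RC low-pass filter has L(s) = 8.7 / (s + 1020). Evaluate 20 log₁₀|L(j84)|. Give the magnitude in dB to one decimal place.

|j84 + 1020| = √(84² + 1020²) = 1023
|L(j84)| = 8.7 / 1023 = 0.0085006
20 log₁₀(0.0085006) = -41.41 dB

-41.4 dB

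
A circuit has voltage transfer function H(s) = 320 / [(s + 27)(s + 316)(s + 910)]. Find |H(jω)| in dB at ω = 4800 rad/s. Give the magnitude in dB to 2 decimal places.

|j4800 + 27| = √(4800² + 27²) = 4800
|j4800 + 316| = √(4800² + 316²) = 4810
|j4800 + 910| = √(4800² + 910²) = 4885
|H(j4800)| = 320 / (4800 × 4810 × 4885) = 2.8367e-09
20 log₁₀(2.8367e-09) = -170.944 dB

-170.94 dB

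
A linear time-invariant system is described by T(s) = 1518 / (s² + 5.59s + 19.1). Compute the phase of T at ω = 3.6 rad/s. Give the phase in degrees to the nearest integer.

-73°

∠[(j3.6)² + 5.59(j3.6) + 19.1] = ∠[6.14 + j20.124] = 73.03°
∠T(j3.6) = −73.03° = -73.03°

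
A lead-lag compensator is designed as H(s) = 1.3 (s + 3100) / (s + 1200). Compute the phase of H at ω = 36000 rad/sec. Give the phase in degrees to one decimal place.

-3.0°

∠(j36000 + 3100) = arctan(36000/3100) = 85.08°
∠(j36000 + 1200) = arctan(36000/1200) = 88.09°
∠H(j36000) = 85.08° − 88.09° = -3.01°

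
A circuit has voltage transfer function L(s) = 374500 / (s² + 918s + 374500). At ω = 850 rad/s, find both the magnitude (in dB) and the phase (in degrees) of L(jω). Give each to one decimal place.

|(j850)² + 918(j850) + 374500| = |-3.48e+05 + j7.803e+05| = 8.544e+05
|L(j850)| = 374500 / 8.544e+05 = 0.43833
20 log₁₀(0.43833) = -7.16 dB
∠[(j850)² + 918(j850) + 374500] = ∠[-3.48e+05 + j7.803e+05] = 114.04°
∠L(j850) = −114.04° = -114.04°

|L| = -7.2 dB, ∠L = -114.0 deg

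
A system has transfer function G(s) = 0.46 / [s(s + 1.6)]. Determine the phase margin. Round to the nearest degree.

80°

Gain crossover: |G(jω)| = 1 at ω ≈ 0.283 rad/s.
∠G(j0.283) = −90° − arctan(0.283/1.6) ≈ -100.03°
PM = 180° + (-100.03°) = 79.97°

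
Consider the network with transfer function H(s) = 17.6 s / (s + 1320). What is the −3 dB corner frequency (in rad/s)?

1320 rad/s

For a single-pole high-pass, the −3 dB point is at the pole: ω = 1320 rad/s.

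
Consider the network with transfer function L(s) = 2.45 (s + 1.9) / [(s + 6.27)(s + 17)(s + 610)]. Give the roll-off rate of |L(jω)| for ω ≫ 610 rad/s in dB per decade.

With 1 zero and 3 poles, the high-frequency asymptotic slope is 20 × (1 − 3) = -40 dB/decade.

-40 dB/decade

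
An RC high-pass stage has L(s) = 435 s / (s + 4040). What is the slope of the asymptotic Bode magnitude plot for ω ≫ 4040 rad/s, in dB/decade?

0 dB/decade

With 1 zero and 1 pole, the high-frequency asymptotic slope is 20 × (1 − 1) = 0 dB/decade.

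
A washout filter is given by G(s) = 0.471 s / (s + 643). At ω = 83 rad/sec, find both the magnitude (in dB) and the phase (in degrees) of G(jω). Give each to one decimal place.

|j83| = 83
|j83 + 643| = √(83² + 643²) = 648.3
|G(j83)| = 0.471 × 83 / 648.3 = 0.060298
20 log₁₀(0.060298) = -24.39 dB
∠(j83) = 90.00°
∠(j83 + 643) = arctan(83/643) = 7.36°
∠G(j83) = 90.00° − 7.36° = 82.64°

|G| = -24.4 dB, ∠G = 82.6°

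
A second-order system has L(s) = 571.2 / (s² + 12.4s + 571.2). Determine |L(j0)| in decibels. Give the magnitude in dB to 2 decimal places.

L(0) = 571.2 / 571.2 = 1
20 log₁₀(1) = 0.000 dB

0.00 dB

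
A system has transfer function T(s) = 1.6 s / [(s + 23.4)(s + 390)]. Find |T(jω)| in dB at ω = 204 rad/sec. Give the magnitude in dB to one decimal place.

|j204| = 204
|j204 + 23.4| = √(204² + 23.4²) = 205.3
|j204 + 390| = √(204² + 390²) = 440.1
|T(j204)| = 1.6 × 204 / (205.3 × 440.1) = 0.0036116
20 log₁₀(0.0036116) = -48.85 dB

-48.8 dB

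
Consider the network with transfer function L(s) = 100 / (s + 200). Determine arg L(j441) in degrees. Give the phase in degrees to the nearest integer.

-66°

∠(j441 + 200) = arctan(441/200) = 65.61°
∠L(j441) = −65.61° = -65.61°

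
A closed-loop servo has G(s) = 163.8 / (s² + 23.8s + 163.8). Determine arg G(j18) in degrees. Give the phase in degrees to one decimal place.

-110.5°

∠[(j18)² + 23.8(j18) + 163.8] = ∠[-160.2 + j428.4] = 110.50°
∠G(j18) = −110.50° = -110.50°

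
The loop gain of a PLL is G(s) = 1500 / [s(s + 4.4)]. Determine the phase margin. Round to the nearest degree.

Gain crossover: |G(jω)| = 1 at ω ≈ 38.6 rad/s.
∠G(j38.6) = −90° − arctan(38.6/4.4) ≈ -173.50°
PM = 180° + (-173.50°) = 6.50°

7°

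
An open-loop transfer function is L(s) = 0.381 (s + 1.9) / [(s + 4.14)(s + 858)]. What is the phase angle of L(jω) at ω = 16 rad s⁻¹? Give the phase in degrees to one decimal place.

6.7°

∠(j16 + 1.9) = arctan(16/1.9) = 83.23°
∠(j16 + 4.14) = arctan(16/4.14) = 75.49°
∠(j16 + 858) = arctan(16/858) = 1.07°
∠L(j16) = 83.23° − (75.49° + 1.07°) = 6.67°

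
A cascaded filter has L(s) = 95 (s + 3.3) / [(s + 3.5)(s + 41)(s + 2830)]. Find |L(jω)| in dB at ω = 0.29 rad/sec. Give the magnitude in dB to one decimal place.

-62.2 dB

|j0.29 + 3.3| = √(0.29² + 3.3²) = 3.313
|j0.29 + 3.5| = √(0.29² + 3.5²) = 3.512
|j0.29 + 41| = √(0.29² + 41²) = 41
|j0.29 + 2830| = √(0.29² + 2830²) = 2830
|L(j0.29)| = 95 × 3.313 / (3.512 × 41 × 2830) = 0.00077228
20 log₁₀(0.00077228) = -62.24 dB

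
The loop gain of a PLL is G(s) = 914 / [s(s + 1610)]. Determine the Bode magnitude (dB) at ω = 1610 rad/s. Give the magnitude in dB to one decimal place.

-72.1 dB

|j1610 + 1610| = √(1610² + 1610²) = 2277
|j1610| = 1610
|G(j1610)| = 914 / (2277 × 1610) = 0.00024933
20 log₁₀(0.00024933) = -72.06 dB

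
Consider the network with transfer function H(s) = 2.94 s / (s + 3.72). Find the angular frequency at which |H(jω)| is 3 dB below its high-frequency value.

3.72 rad/sec

For a single-pole high-pass, the −3 dB point is at the pole: ω = 3.72 rad/sec.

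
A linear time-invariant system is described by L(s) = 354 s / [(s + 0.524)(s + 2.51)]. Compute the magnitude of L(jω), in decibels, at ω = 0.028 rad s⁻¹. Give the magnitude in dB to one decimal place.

17.5 dB

|j0.028| = 0.028
|j0.028 + 0.524| = √(0.028² + 0.524²) = 0.5247
|j0.028 + 2.51| = √(0.028² + 2.51²) = 2.51
|L(j0.028)| = 354 × 0.028 / (0.5247 × 2.51) = 7.5251
20 log₁₀(7.5251) = 17.53 dB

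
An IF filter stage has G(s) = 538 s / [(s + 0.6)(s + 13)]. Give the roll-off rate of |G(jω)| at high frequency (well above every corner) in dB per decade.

-20 dB/decade

With 1 zero and 2 poles, the high-frequency asymptotic slope is 20 × (1 − 2) = -20 dB/decade.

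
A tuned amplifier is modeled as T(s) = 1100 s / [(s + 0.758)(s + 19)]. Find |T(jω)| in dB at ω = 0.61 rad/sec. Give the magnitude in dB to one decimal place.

|j0.61| = 0.61
|j0.61 + 0.758| = √(0.61² + 0.758²) = 0.973
|j0.61 + 19| = √(0.61² + 19²) = 19.01
|T(j0.61)| = 1100 × 0.61 / (0.973 × 19.01) = 36.278
20 log₁₀(36.278) = 31.19 dB

31.2 dB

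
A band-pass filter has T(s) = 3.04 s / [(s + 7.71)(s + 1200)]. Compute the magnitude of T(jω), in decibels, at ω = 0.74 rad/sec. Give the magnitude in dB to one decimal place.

|j0.74| = 0.74
|j0.74 + 7.71| = √(0.74² + 7.71²) = 7.745
|j0.74 + 1200| = √(0.74² + 1200²) = 1200
|T(j0.74)| = 3.04 × 0.74 / (7.745 × 1200) = 0.00024204
20 log₁₀(0.00024204) = -72.32 dB

-72.3 dB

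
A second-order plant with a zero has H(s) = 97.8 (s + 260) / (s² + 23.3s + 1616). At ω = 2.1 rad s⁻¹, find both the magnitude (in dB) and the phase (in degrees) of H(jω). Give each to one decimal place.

|j2.1 + 260| = √(2.1² + 260²) = 260
|(j2.1)² + 23.3(j2.1) + 1616| = |1611.6 + j48.93| = 1612
|H(j2.1)| = 97.8 × 260 / 1612 = 15.771
20 log₁₀(15.771) = 23.96 dB
∠(j2.1 + 260) = arctan(2.1/260) = 0.46°
∠[(j2.1)² + 23.3(j2.1) + 1616] = ∠[1611.6 + j48.93] = 1.74°
∠H(j2.1) = 0.46° − 1.74° = -1.28°

|H| = 24.0 dB, ∠H = -1.3°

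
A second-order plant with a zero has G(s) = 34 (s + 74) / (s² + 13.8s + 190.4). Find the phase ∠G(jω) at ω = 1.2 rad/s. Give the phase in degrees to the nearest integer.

-4°

∠(j1.2 + 74) = arctan(1.2/74) = 0.93°
∠[(j1.2)² + 13.8(j1.2) + 190.4] = ∠[188.96 + j16.56] = 5.01°
∠G(j1.2) = 0.93° − 5.01° = -4.08°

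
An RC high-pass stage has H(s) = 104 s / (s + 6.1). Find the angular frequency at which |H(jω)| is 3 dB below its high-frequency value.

6.1 rad/s

For a single-pole high-pass, the −3 dB point is at the pole: ω = 6.1 rad/s.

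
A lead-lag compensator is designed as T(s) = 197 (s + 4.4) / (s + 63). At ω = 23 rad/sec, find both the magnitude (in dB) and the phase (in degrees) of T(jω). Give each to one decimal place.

|j23 + 4.4| = √(23² + 4.4²) = 23.42
|j23 + 63| = √(23² + 63²) = 67.07
|T(j23)| = 197 × 23.42 / 67.07 = 68.784
20 log₁₀(68.784) = 36.75 dB
∠(j23 + 4.4) = arctan(23/4.4) = 79.17°
∠(j23 + 63) = arctan(23/63) = 20.06°
∠T(j23) = 79.17° − 20.06° = 59.11°

|T| = 36.7 dB, ∠T = 59.1 deg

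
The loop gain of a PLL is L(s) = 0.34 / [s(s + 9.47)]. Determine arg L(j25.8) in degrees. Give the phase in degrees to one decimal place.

-159.8°

∠(j25.8 + 9.47) = arctan(25.8/9.47) = 69.84°
∠(j25.8) = 90.00°
∠L(j25.8) = − (69.84° + 90.00°) = -159.84°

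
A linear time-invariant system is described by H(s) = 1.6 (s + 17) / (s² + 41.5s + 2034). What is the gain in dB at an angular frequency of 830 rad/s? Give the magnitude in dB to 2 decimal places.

-54.28 dB

|j830 + 17| = √(830² + 17²) = 830.2
|(j830)² + 41.5(j830) + 2034| = |-6.8687e+05 + j34445| = 6.877e+05
|H(j830)| = 1.6 × 830.2 / 6.877e+05 = 0.0019314
20 log₁₀(0.0019314) = -54.283 dB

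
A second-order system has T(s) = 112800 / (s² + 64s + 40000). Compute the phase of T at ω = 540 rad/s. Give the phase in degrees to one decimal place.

-172.2 deg

∠[(j540)² + 64(j540) + 40000] = ∠[-2.516e+05 + j34560] = 172.18°
∠T(j540) = −172.18° = -172.18°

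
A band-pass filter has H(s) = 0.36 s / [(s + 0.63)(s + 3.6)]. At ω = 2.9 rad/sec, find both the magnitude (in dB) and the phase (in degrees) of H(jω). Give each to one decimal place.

|j2.9| = 2.9
|j2.9 + 0.63| = √(2.9² + 0.63²) = 2.968
|j2.9 + 3.6| = √(2.9² + 3.6²) = 4.623
|H(j2.9)| = 0.36 × 2.9 / (2.968 × 4.623) = 0.0761
20 log₁₀(0.0761) = -22.37 dB
∠(j2.9) = 90.00°
∠(j2.9 + 0.63) = arctan(2.9/0.63) = 77.74°
∠(j2.9 + 3.6) = arctan(2.9/3.6) = 38.85°
∠H(j2.9) = 90.00° − (77.74° + 38.85°) = -26.60°

|H| = -22.4 dB, ∠H = -26.6°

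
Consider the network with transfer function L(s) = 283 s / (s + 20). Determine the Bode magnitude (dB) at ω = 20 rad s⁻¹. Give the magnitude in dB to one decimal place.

|j20| = 20
|j20 + 20| = √(20² + 20²) = 28.28
|L(j20)| = 283 × 20 / 28.28 = 200.11
20 log₁₀(200.11) = 46.03 dB

46.0 dB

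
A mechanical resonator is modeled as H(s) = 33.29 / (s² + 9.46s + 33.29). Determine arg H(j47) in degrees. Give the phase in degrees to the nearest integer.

-168 deg

∠[(j47)² + 9.46(j47) + 33.29] = ∠[-2175.7 + j444.62] = 168.45°
∠H(j47) = −168.45° = -168.45°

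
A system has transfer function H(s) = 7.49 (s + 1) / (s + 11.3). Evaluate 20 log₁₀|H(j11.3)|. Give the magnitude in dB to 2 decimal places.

|j11.3 + 1| = √(11.3² + 1²) = 11.34
|j11.3 + 11.3| = √(11.3² + 11.3²) = 15.98
|H(j11.3)| = 7.49 × 11.34 / 15.98 = 5.3169
20 log₁₀(5.3169) = 14.513 dB

14.51 dB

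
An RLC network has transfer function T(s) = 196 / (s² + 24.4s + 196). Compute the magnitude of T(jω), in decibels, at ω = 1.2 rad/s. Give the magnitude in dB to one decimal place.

-0.0 dB

|(j1.2)² + 24.4(j1.2) + 196| = |194.56 + j29.28| = 196.8
|T(j1.2)| = 196 / 196.8 = 0.99618
20 log₁₀(0.99618) = -0.03 dB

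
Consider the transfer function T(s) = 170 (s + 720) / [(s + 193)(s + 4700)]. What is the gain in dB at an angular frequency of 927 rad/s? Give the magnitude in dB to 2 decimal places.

|j927 + 720| = √(927² + 720²) = 1174
|j927 + 193| = √(927² + 193²) = 946.9
|j927 + 4700| = √(927² + 4700²) = 4791
|T(j927)| = 170 × 1174 / (946.9 × 4791) = 0.04399
20 log₁₀(0.04399) = -27.133 dB

-27.13 dB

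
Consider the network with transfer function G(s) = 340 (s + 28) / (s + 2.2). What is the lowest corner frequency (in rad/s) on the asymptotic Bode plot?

Break frequencies occur at each pole and zero magnitude: 2.2 rad/s, 28 rad/s.
The lowest is 2.2 rad/s.

2.2 rad/s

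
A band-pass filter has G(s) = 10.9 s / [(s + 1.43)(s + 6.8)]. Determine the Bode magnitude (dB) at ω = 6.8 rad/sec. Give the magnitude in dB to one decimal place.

|j6.8| = 6.8
|j6.8 + 1.43| = √(6.8² + 1.43²) = 6.949
|j6.8 + 6.8| = √(6.8² + 6.8²) = 9.617
|G(j6.8)| = 10.9 × 6.8 / (6.949 × 9.617) = 1.1092
20 log₁₀(1.1092) = 0.90 dB

0.9 dB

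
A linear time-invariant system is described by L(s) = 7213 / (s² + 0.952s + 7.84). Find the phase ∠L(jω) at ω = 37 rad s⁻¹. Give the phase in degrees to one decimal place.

∠[(j37)² + 0.952(j37) + 7.84] = ∠[-1361.2 + j35.224] = 178.52°
∠L(j37) = −178.52° = -178.52°

-178.5°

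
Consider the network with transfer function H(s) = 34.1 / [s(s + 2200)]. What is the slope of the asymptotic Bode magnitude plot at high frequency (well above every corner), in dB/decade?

-40 dB/decade

With 0 zeros and 2 poles, the high-frequency asymptotic slope is 20 × (0 − 2) = -40 dB/decade.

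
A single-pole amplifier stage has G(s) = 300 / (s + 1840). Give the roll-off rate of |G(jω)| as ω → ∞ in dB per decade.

-20 dB/decade

With 0 zeros and 1 pole, the high-frequency asymptotic slope is 20 × (0 − 1) = -20 dB/decade.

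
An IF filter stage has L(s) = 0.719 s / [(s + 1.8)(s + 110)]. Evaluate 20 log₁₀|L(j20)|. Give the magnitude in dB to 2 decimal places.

-43.87 dB

|j20| = 20
|j20 + 1.8| = √(20² + 1.8²) = 20.08
|j20 + 110| = √(20² + 110²) = 111.8
|L(j20)| = 0.719 × 20 / (20.08 × 111.8) = 0.006405
20 log₁₀(0.006405) = -43.870 dB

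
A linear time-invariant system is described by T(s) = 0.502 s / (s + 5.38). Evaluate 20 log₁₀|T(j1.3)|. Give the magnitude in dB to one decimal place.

|j1.3| = 1.3
|j1.3 + 5.38| = √(1.3² + 5.38²) = 5.535
|T(j1.3)| = 0.502 × 1.3 / 5.535 = 0.11791
20 log₁₀(0.11791) = -18.57 dB

-18.6 dB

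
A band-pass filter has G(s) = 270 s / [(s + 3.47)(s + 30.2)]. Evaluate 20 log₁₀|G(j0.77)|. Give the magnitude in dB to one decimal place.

5.7 dB

|j0.77| = 0.77
|j0.77 + 3.47| = √(0.77² + 3.47²) = 3.554
|j0.77 + 30.2| = √(0.77² + 30.2²) = 30.21
|G(j0.77)| = 270 × 0.77 / (3.554 × 30.21) = 1.9362
20 log₁₀(1.9362) = 5.74 dB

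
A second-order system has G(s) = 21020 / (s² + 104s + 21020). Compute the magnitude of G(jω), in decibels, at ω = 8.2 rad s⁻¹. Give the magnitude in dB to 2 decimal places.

0.02 dB

|(j8.2)² + 104(j8.2) + 21020| = |20953 + j852.8| = 2.097e+04
|G(j8.2)| = 21020 / 2.097e+04 = 1.0024
20 log₁₀(1.0024) = 0.021 dB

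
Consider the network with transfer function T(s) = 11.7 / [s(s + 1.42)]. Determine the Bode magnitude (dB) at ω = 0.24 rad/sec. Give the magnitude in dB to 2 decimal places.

30.59 dB

|j0.24 + 1.42| = √(0.24² + 1.42²) = 1.44
|j0.24| = 0.24
|T(j0.24)| = 11.7 / (1.44 × 0.24) = 33.851
20 log₁₀(33.851) = 30.591 dB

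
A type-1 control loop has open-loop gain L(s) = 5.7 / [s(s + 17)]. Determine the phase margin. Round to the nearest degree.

89°

Gain crossover: |L(jω)| = 1 at ω ≈ 0.335 rad/s.
∠L(j0.335) = −90° − arctan(0.335/17) ≈ -91.13°
PM = 180° + (-91.13°) = 88.87°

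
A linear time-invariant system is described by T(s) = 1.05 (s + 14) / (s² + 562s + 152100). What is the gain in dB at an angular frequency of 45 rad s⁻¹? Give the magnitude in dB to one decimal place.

-69.8 dB

|j45 + 14| = √(45² + 14²) = 47.13
|(j45)² + 562(j45) + 152100| = |1.5008e+05 + j25290| = 1.522e+05
|T(j45)| = 1.05 × 47.13 / 1.522e+05 = 0.00032514
20 log₁₀(0.00032514) = -69.76 dB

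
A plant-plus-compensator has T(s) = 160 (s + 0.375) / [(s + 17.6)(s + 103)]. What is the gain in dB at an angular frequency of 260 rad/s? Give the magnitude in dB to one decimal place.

-4.9 dB

|j260 + 0.375| = √(260² + 0.375²) = 260
|j260 + 17.6| = √(260² + 17.6²) = 260.6
|j260 + 103| = √(260² + 103²) = 279.7
|T(j260)| = 160 × 260 / (260.6 × 279.7) = 0.57082
20 log₁₀(0.57082) = -4.87 dB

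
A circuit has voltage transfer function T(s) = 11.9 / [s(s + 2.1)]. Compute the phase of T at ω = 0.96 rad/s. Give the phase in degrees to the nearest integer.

-115 deg

∠(j0.96 + 2.1) = arctan(0.96/2.1) = 24.57°
∠(j0.96) = 90.00°
∠T(j0.96) = − (24.57° + 90.00°) = -114.57°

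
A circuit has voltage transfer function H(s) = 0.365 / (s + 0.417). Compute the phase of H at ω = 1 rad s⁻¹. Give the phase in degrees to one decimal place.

-67.4°

∠(j1 + 0.417) = arctan(1/0.417) = 67.36°
∠H(j1) = −67.36° = -67.36°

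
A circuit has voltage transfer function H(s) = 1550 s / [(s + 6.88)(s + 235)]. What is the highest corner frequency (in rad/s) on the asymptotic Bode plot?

Break frequencies occur at each pole and zero magnitude: 6.88 rad/s, 235 rad/s.
The highest is 235 rad/s.

235 rad/s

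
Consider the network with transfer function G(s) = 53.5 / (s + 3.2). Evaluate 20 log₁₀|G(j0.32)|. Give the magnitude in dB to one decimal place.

24.4 dB

|j0.32 + 3.2| = √(0.32² + 3.2²) = 3.216
|G(j0.32)| = 53.5 / 3.216 = 16.636
20 log₁₀(16.636) = 24.42 dB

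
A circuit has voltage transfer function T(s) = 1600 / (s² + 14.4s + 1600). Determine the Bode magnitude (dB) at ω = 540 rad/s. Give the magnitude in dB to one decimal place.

|(j540)² + 14.4(j540) + 1600| = |-2.9e+05 + j7776| = 2.901e+05
|T(j540)| = 1600 / 2.901e+05 = 0.0055153
20 log₁₀(0.0055153) = -45.17 dB

-45.2 dB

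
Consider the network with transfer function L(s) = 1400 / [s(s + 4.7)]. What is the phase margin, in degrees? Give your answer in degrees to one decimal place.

Gain crossover: |L(jω)| = 1 at ω ≈ 37.3 rad s⁻¹.
∠L(j37.3) = −90° − arctan(37.3/4.7) ≈ -172.81°
PM = 180° + (-172.81°) = 7.19°

7.2°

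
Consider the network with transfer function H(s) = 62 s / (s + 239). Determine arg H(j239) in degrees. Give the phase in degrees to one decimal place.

45.0°

∠(j239) = 90.00°
∠(j239 + 239) = arctan(239/239) = 45.00°
∠H(j239) = 90.00° − 45.00° = 45.00°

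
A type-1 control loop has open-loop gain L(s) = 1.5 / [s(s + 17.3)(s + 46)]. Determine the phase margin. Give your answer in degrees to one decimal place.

Gain crossover: |L(jω)| = 1 at ω ≈ 0.00188 rad/sec.
∠L(j0.00188) = −90° − arctan(0.00188/17.3) − arctan(0.00188/46) ≈ -90.01°
PM = 180° + (-90.01°) = 89.99°

90.0°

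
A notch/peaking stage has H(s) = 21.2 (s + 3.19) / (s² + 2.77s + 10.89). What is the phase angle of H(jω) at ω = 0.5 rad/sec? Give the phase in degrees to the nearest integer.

∠(j0.5 + 3.19) = arctan(0.5/3.19) = 8.91°
∠[(j0.5)² + 2.77(j0.5) + 10.89] = ∠[10.64 + j1.385] = 7.42°
∠H(j0.5) = 8.91° − 7.42° = 1.49°

1°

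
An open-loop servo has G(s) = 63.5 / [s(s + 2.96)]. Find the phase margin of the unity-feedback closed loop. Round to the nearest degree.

Gain crossover: |G(jω)| = 1 at ω ≈ 7.7 rad/s.
∠G(j7.7) = −90° − arctan(7.7/2.96) ≈ -158.97°
PM = 180° + (-158.97°) = 21.03°

21°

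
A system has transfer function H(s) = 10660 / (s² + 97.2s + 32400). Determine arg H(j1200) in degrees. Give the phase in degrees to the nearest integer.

∠[(j1200)² + 97.2(j1200) + 32400] = ∠[-1.4076e+06 + j1.1664e+05] = 175.26°
∠H(j1200) = −175.26° = -175.26°

-175°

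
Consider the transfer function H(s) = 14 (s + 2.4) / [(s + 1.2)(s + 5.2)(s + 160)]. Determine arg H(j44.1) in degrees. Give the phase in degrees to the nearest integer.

-100°

∠(j44.1 + 2.4) = arctan(44.1/2.4) = 86.88°
∠(j44.1 + 1.2) = arctan(44.1/1.2) = 88.44°
∠(j44.1 + 5.2) = arctan(44.1/5.2) = 83.28°
∠(j44.1 + 160) = arctan(44.1/160) = 15.41°
∠H(j44.1) = 86.88° − (88.44° + 83.28° + 15.41°) = -100.24°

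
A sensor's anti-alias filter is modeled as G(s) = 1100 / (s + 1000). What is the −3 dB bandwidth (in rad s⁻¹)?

1000 rad s⁻¹

For a single-pole low-pass, the −3 dB point is at the pole: ω = 1000 rad s⁻¹.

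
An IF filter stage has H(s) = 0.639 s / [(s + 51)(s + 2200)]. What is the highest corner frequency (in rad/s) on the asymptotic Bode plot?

2200 rad/s

Break frequencies occur at each pole and zero magnitude: 51 rad/s, 2200 rad/s.
The highest is 2200 rad/s.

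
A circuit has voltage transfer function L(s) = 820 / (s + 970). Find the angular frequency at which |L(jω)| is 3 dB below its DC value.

970 rad/s

For a single-pole low-pass, the −3 dB point is at the pole: ω = 970 rad/s.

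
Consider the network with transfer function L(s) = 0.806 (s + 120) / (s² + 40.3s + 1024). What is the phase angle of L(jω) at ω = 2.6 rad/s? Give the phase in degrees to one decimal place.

-4.6°

∠(j2.6 + 120) = arctan(2.6/120) = 1.24°
∠[(j2.6)² + 40.3(j2.6) + 1024] = ∠[1017.2 + j104.78] = 5.88°
∠L(j2.6) = 1.24° − 5.88° = -4.64°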